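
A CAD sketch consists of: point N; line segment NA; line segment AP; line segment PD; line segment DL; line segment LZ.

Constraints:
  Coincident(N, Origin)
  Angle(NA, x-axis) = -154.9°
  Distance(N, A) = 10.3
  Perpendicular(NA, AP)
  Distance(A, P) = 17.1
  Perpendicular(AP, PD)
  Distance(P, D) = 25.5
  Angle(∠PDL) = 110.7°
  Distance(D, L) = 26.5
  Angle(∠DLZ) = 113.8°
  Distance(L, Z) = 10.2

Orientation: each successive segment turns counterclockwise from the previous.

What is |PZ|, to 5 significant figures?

42.206

N is at the origin; NA runs at -154.9° with length 10.3, so A = (-9.3274, -4.3693). The perpendicularity gives AP at right angles to NA, so AP runs at -64.900°; with |AP| = 17.1, P = (-2.0735, -19.854). AP is perpendicular to PD, so PD runs at 25.100°; with |PD| = 25.5, D = (21.018, -9.0374). ∠PDL = 110.7° gives DL at 94.400° from the x-axis; with |DL| = 26.5, L = (18.985, 17.385). ∠DLZ = 113.8° gives LZ at 160.60° from the x-axis; with |LZ| = 10.2, Z = (9.3645, 20.773). Then |PZ| = |Z − P| = 42.206.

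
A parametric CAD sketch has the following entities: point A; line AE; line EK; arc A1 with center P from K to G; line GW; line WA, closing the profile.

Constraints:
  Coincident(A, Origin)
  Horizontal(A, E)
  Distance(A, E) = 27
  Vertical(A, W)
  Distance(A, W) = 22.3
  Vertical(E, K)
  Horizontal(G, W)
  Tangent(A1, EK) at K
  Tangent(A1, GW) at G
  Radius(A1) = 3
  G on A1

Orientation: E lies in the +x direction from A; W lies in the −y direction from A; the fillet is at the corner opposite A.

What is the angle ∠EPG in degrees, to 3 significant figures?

171°

A is at the origin; A and E share the same y with |AE| = 27.0 and E on the +x side, so E = (27.0, 0.00). AW is vertical with |AW| = 22.3 and W on the −y side, so W = (0.00, -22.3). The virtual corner opposite A is at (27.0, -22.3). The tangent condition forces PK to be normal to EK and since A1 is tangent to GW there, PG ⟂ GW, with radius 3.0, so the center P sits 3.0 in from both sides at P = (24.0, -19.3). That places the tangent points at K = (27.0, -19.3) on EK and G = (24.0, -22.3) on GW. Then cos ∠EPG = PE·PG / (|PE||PG|), giving 171°.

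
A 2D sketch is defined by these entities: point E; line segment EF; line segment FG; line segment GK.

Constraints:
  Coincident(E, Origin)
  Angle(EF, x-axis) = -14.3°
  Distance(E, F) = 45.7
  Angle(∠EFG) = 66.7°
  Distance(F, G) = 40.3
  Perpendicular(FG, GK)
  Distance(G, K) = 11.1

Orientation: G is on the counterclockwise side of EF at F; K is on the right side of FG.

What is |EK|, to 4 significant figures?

57.54

E is at the origin; EF runs at -14.3° with length 45.7, so F = 45.7·(cos -14.3°, sin -14.3°) = (44.28, -11.29). ∠EFG = 66.7°, so FG runs at -14.3° + (180° − 66.7°) = 99.00° from the x-axis; with |FG| = 40.3, G = F + 40.3·(cos 99.00°, sin 99.00°) = (37.98, 28.52). FG ⟂ GK; with |GK| = 11.1 on the right of FG, K = G + 11.1·(0.9877, 0.1564) = (48.94, 30.25). Then |EK| = |K − E| = 57.54.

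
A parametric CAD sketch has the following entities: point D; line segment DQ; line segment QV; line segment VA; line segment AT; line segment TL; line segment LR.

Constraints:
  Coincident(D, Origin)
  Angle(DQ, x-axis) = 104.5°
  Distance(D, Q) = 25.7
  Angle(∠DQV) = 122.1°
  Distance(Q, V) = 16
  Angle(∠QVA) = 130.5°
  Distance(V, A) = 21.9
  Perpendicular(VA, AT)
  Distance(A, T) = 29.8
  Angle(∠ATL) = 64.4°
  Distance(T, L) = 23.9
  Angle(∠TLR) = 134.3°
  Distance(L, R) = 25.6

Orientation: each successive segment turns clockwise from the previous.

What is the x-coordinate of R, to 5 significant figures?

-3.0512

D is at the origin; DQ runs at 104.5° with length 25.7, so Q = (-6.4348, 24.881). ∠DQV = 122.1° gives QV at 46.600° from the x-axis; with |QV| = 16.0, V = (4.5586, 36.507). ∠QVA = 130.5° gives VA at -2.9000° from the x-axis; with |VA| = 21.9, A = (26.431, 35.399). The perpendicularity gives AT at right angles to VA, so AT runs at -92.900°; with |AT| = 29.8, T = (24.923, 5.6368). ∠ATL = 64.4° gives TL at 151.50° from the x-axis; with |TL| = 23.9, L = (3.9192, 17.041). ∠TLR = 134.3° gives LR at 105.80° from the x-axis; with |LR| = 25.6, R = (-3.0512, 41.674). So R.x = -3.0512.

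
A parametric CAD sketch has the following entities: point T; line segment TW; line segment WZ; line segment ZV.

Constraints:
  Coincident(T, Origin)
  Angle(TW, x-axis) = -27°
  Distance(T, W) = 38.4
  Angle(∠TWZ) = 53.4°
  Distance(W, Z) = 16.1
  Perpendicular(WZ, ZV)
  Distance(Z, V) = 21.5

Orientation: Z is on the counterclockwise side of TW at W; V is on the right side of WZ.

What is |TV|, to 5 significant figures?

52.768

T is at the origin; TW runs at -27.0° with length 38.4, so W = 38.4·(cos -27.0°, sin -27.0°) = (34.215, -17.433). ∠TWZ = 53.4°, so WZ runs at -27.0° + (180° − 53.4°) = 99.600° from the x-axis; with |WZ| = 16.1, Z = W + 16.1·(cos 99.600°, sin 99.600°) = (31.530, -1.5587). The perpendicularity gives ZV at right angles to WZ; with |ZV| = 21.5 on the right of WZ, V = Z + 21.5·(0.98600, 0.16677) = (52.729, 2.0268). Then |TV| = |V − T| = 52.768.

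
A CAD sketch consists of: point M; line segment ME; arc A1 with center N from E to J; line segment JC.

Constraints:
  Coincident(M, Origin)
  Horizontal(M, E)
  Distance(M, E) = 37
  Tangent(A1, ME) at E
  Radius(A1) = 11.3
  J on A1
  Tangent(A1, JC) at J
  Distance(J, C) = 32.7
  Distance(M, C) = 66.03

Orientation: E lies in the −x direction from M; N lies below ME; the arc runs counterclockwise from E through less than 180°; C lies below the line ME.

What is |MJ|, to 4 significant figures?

49.49

Checks: M = (0.00, 0.00) ✓; |NJ| = 11.30 ✓; ∠(NJ, JC) = 90.00° ✓; |JC| = 32.70 ✓; |MC| = 66.03 ✓.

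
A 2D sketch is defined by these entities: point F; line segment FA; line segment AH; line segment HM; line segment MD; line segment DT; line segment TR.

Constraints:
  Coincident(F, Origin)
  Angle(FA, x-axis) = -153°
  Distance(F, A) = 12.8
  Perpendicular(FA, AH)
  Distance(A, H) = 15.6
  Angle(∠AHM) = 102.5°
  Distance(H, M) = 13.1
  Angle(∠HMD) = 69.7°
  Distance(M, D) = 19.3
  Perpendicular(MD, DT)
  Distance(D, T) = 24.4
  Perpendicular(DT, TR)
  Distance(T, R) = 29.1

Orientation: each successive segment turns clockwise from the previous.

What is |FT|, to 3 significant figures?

26.9

F is at the origin; FA runs at -153.0° with length 12.8, so A = (-11.4, -5.81). FA is perpendicular to AH, so AH runs at 117°; with |AH| = 15.6, H = (-18.5, 8.09). ∠AHM = 102.5° gives HM at 39.5° from the x-axis; with |HM| = 13.1, M = (-8.38, 16.4). ∠HMD = 69.7° gives MD at -70.8° from the x-axis; with |MD| = 19.3, D = (-2.03, -1.81). MD is perpendicular to DT, so DT runs at -161°; with |DT| = 24.4, T = (-25.1, -9.83). Then |FT| = |T − F| = 26.9.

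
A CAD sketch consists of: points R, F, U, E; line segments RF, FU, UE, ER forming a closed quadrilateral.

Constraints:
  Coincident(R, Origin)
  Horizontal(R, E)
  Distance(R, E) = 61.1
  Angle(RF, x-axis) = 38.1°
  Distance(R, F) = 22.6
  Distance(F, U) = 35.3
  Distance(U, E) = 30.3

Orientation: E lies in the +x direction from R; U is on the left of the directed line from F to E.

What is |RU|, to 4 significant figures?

57.47

R is at the origin; R and E share the same y with |RE| = 61.1 and E in +x, so E = (61.1, 0). RF runs at 38.1° with |RF| = 22.6, so F = (17.78, 13.95). U is determined by |FU| = 35.3 and |UE| = 30.3 together: it lies at the intersection of circle(F, 35.3) and circle(E, 30.3). With |FE| = 45.50, the foot of the radical line on FE is 26.36 from F and the perpendicular offset is √(35.3² − 26.36²) = 23.48. Taking the left-of-FE solution: U = (50.07, 28.22).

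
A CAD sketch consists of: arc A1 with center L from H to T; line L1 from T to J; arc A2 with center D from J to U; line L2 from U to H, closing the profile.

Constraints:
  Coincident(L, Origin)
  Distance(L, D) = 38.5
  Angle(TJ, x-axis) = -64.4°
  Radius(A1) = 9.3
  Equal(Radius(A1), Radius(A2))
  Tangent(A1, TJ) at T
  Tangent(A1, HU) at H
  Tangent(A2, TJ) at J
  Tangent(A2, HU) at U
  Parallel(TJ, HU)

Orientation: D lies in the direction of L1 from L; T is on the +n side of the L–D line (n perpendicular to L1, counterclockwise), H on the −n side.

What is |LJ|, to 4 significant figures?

39.61

The slot axis is L1's direction at -64.4°, so u = (cos -64.4°, sin -64.4°) = (0.4321, -0.9018) and n = (−sin -64.4°, cos -64.4°) = (0.9018, 0.4321). L is at the origin and D lies 38.5 along u from L, so D = 38.5·u = (16.64, -34.72). Tangency of A1 to both parallel lines with radius 9.3 puts T and H at L ± 9.3·n: T = (8.387, 4.018), H = (-8.387, -4.018). Equal radii place J and U the same way about D: J = D + 9.3·n = (25.02, -30.70), U = D − 9.3·n = (8.248, -38.74). Then |LJ| = |J − L| = 39.61.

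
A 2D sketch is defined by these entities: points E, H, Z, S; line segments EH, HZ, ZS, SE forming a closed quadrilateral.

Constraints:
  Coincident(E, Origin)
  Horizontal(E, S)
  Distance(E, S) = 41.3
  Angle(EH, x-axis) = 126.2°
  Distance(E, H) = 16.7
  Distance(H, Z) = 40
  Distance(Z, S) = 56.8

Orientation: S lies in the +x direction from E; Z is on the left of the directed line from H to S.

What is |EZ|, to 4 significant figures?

48.99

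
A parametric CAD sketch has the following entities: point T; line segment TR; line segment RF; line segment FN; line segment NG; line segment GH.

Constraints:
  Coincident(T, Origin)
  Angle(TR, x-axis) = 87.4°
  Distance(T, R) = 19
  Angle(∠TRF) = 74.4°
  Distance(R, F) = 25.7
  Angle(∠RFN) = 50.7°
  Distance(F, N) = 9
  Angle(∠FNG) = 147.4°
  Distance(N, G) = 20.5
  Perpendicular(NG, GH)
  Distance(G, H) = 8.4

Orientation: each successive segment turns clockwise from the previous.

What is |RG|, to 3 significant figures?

13.3

T is at the origin; TR runs at 87.4° with length 19.0, so R = (0.862, 19.0). ∠TRF = 74.4° gives RF at -18.2° from the x-axis; with |RF| = 25.7, F = (25.3, 11.0). ∠RFN = 50.7° gives FN at -148° from the x-axis; with |FN| = 9.0, N = (17.7, 6.12). ∠FNG = 147.4° gives NG at 180° from the x-axis; with |NG| = 20.5, G = (-2.81, 6.15). Then |RG| = |G − R| = 13.3.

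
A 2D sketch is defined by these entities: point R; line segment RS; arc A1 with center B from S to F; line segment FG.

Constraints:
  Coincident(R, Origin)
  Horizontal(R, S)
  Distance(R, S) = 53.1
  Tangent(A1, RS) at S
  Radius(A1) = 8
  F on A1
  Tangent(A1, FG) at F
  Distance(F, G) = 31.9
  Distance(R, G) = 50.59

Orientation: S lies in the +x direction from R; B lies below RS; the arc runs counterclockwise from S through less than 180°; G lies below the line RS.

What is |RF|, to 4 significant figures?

45.82

R is at the origin; RS is horizontal with |RS| = 53.1 and S on the +x side, so S = (53.10, 0.000). Since A1 is tangent to RS there, BS ⟂ RS, so B = S + (0, -8) = (53.10, -8.000). Since BF ⟂ FG (tangency), |BG| = √(8.0² + 31.9²) = 32.89 regardless of where F sits on A1. So G lies on both circle(R, 50.59) and circle(B, 32.89); the below-RS intersection is G = (35.66, -35.88). F is the foot of the tangent from G: F = (45.49, -5.535).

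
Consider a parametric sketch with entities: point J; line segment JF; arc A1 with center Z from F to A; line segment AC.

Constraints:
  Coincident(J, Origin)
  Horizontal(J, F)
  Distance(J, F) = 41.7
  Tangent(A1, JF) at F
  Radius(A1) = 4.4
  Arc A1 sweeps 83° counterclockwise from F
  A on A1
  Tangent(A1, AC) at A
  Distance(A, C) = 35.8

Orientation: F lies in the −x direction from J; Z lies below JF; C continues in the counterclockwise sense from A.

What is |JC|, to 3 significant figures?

64.0

J is at the origin; JF is horizontal with |JF| = 41.7 and F on the −x side, so F = (-41.7, 0.00). The tangent condition forces ZF to be normal to JF, so Z = F + (0, -4.4) = (-41.7, -4.40). On A1, F sits at bearing 90° from Z; an 83° counterclockwise sweep puts A at bearing 173°, so A = Z + 4.4·(cos 173°, sin 173°) = (-46.1, -3.86). The tangent condition forces ZA to be normal to AC, so AC runs along (−sin 173°, cos 173°); with |AC| = 35.8, C = (-50.4, -39.4). Then |JC| = |C − J| = 64.0.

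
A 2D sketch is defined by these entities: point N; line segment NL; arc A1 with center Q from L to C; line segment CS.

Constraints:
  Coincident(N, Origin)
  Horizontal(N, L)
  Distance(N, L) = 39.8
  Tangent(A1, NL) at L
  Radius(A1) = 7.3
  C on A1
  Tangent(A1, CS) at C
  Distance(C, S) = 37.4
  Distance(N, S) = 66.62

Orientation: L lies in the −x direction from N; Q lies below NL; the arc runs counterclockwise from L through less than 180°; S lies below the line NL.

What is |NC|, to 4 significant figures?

47.56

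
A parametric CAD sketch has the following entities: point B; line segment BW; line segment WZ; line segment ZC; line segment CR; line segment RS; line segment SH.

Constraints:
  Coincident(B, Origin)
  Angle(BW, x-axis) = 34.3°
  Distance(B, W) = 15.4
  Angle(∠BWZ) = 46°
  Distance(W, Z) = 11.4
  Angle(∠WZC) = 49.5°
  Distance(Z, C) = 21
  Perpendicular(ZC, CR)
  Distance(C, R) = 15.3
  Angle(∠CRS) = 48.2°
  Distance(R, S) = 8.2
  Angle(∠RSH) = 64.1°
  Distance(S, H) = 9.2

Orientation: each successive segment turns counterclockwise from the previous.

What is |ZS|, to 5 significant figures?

17.842

B is at the origin; BW runs at 34.3° with length 15.4, so W = (12.722, 8.6783). ∠BWZ = 46.0° gives WZ at 168.30° from the x-axis; with |WZ| = 11.4, Z = (1.5588, 10.990). ∠WZC = 49.5° gives ZC at -61.200° from the x-axis; with |ZC| = 21.0, C = (11.676, -7.4124). ZC ⟂ CR, so CR runs at 28.800°; with |CR| = 15.3, R = (25.083, -0.041533). ∠CRS = 48.2° gives RS at 160.60° from the x-axis; with |RS| = 8.2, S = (17.349, 2.6822). Then |ZS| = |S − Z| = 17.842.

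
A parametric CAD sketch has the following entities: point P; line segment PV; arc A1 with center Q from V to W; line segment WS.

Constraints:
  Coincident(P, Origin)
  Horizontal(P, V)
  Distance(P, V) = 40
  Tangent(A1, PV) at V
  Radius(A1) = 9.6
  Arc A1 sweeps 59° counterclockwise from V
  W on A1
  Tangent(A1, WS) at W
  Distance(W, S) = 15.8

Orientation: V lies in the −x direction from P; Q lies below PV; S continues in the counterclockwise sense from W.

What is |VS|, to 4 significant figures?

24.48

P is at the origin; PV is horizontal with |PV| = 40.0 and V on the −x side, so V = (-40.00, 0.000). Since A1 is tangent to PV there, QV ⟂ PV, so Q = V + (0, -9.6) = (-40.00, -9.600). On A1, V sits at bearing 90° from Q; a 59° counterclockwise sweep puts W at bearing 149°, so W = Q + 9.6·(cos 149°, sin 149°) = (-48.23, -4.656). Since A1 is tangent to WS there, QW ⟂ WS, so WS runs along (−sin 149°, cos 149°); with |WS| = 15.8, S = (-56.37, -18.20). Then |VS| = |S − V| = 24.48.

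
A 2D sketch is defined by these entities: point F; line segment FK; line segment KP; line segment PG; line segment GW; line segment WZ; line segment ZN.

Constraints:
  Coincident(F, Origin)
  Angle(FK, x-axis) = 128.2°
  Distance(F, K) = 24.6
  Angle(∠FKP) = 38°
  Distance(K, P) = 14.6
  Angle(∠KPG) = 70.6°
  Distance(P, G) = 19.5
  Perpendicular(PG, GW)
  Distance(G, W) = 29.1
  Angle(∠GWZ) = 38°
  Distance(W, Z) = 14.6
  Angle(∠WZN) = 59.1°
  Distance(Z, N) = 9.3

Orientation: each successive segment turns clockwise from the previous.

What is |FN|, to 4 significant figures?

26.93

F is at the origin; FK runs at 128.2° with length 24.6, so K = (-15.21, 19.33). ∠FKP = 38.0° gives KP at -13.80° from the x-axis; with |KP| = 14.6, P = (-1.034, 15.85). ∠KPG = 70.6° gives PG at -123.2° from the x-axis; with |PG| = 19.5, G = (-11.71, -0.4674). PG ⟂ GW, so GW runs at 146.8°; with |GW| = 29.1, W = (-36.06, 15.47). ∠GWZ = 38.0° gives WZ at 4.800° from the x-axis; with |WZ| = 14.6, Z = (-21.51, 16.69). ∠WZN = 59.1° gives ZN at -116.1° from the x-axis; with |ZN| = 9.3, N = (-25.60, 8.337). Then |FN| = |N − F| = 26.93.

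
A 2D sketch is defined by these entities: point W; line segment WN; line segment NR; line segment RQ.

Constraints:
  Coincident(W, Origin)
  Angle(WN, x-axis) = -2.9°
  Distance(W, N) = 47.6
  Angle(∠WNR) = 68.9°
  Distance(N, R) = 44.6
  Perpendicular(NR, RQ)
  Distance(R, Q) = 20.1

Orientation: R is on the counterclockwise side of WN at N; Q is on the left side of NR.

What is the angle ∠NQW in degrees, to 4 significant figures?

65.77°

W is at the origin; WN runs at -2.9° with length 47.6, so N = 47.6·(cos -2.9°, sin -2.9°) = (47.54, -2.408). ∠WNR = 68.9°, so NR runs at -2.9° + (180° − 68.9°) = 108.2° from the x-axis; with |NR| = 44.6, R = N + 44.6·(cos 108.2°, sin 108.2°) = (33.61, 39.96). The perpendicularity gives RQ at right angles to NR; with |RQ| = 20.1 on the left of NR, Q = R + 20.1·(-0.9500, -0.3123) = (14.51, 33.68). Then cos ∠NQW = QN·QW / (|QN||QW|), giving 65.77°.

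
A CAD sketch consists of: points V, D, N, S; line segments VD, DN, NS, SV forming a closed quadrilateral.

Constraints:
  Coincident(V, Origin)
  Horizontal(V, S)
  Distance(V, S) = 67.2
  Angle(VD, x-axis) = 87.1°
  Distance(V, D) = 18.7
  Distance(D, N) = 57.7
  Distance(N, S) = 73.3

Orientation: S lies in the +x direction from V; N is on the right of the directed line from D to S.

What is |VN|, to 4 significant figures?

39.20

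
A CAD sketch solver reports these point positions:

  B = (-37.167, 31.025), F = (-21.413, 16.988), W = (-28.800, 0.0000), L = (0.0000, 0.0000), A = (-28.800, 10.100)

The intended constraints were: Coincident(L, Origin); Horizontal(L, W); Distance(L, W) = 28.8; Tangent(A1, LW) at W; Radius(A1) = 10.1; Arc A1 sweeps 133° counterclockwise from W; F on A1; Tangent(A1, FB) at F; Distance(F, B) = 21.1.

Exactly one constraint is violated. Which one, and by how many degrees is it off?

Tangent(A1, FB) at F — off by 5.30°.

L = (0.00, 0.00) ✓; L.y = 0.00, W.y = 0.00 ✓; |LW| = 28.80 ✓; ∠(AW, WL) = 90.00° ✓; |AW| = 10.10 ✓; bearing(A→F) − bearing(A→W) = 133.0° ✓; |AF| = 10.10 ✓; ∠(AF, FB) = 84.70° ✗; |FB| = 21.10 ✓.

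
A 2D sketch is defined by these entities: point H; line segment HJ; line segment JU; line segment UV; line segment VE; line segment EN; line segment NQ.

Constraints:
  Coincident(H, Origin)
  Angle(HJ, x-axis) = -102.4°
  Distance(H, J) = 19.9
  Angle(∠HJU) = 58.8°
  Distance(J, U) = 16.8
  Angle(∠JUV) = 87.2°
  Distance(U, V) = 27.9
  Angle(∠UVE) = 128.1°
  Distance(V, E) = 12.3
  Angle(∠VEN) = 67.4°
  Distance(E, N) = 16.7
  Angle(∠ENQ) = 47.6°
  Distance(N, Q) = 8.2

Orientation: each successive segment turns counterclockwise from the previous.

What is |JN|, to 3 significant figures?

18.8

H is at the origin; HJ runs at -102.4° with length 19.9, so J = (-4.27, -19.4). ∠HJU = 58.8° gives JU at 18.8° from the x-axis; with |JU| = 16.8, U = (11.6, -14.0). ∠JUV = 87.2° gives UV at 112° from the x-axis; with |UV| = 27.9, V = (1.36, 11.9). ∠UVE = 128.1° gives VE at 164° from the x-axis; with |VE| = 12.3, E = (-10.4, 15.4). ∠VEN = 67.4° gives EN at -83.9° from the x-axis; with |EN| = 16.7, N = (-8.66, -1.19). Then |JN| = |N − J| = 18.8.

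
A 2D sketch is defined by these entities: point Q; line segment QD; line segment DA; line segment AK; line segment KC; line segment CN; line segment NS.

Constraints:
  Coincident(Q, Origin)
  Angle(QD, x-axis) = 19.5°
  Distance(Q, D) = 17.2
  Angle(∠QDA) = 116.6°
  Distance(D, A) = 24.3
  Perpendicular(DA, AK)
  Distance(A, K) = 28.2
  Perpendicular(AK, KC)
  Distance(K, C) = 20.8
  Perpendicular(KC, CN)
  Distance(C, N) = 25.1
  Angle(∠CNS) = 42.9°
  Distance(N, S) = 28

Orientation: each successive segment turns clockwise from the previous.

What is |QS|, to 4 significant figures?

31.36

Q is at the origin; QD runs at 19.5° with length 17.2, so D = (16.21, 5.741). ∠QDA = 116.6° gives DA at -43.90° from the x-axis; with |DA| = 24.3, A = (33.72, -11.11). DA ⟂ AK, so AK runs at -133.9°; with |AK| = 28.2, K = (14.17, -31.43). AK ⟂ KC, so KC runs at 136.1°; with |KC| = 20.8, C = (-0.8186, -17.00). The perpendicularity gives CN at right angles to KC, so CN runs at 46.10°; with |CN| = 25.1, N = (16.59, 1.081). ∠CNS = 42.9° gives NS at -91.00° from the x-axis; with |NS| = 28.0, S = (16.10, -26.91). Then |QS| = |S − Q| = 31.36.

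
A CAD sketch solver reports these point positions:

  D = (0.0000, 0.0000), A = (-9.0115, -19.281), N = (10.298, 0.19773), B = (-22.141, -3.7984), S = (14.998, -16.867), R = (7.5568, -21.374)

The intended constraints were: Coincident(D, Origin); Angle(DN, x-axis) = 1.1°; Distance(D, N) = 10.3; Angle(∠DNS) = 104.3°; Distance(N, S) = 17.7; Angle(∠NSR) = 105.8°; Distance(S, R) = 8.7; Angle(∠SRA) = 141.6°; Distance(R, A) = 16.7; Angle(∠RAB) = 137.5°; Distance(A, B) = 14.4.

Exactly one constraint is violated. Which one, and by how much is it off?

Distance(A, B) = 14.4 — off by 5.90.

D = (0.00, 0.00) ✓; DN at 1.100° ✓; |DN| = 10.30 ✓; ∠DNS = 104.3° ✓; |NS| = 17.70 ✓; ∠NSR = 105.8° ✓; |SR| = 8.700 ✓; ∠SRA = 141.6° ✓; |RA| = 16.70 ✓; ∠RAB = 137.5° ✓; |AB| = 20.30 ✗.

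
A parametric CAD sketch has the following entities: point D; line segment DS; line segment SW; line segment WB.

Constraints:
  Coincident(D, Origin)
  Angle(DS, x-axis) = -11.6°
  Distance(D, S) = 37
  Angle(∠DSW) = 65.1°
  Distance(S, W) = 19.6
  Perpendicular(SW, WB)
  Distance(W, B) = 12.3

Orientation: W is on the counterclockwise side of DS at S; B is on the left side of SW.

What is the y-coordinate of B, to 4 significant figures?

8.805

D is at the origin; DS runs at -11.6° with length 37.0, so S = 37.0·(cos -11.6°, sin -11.6°) = (36.24, -7.440). ∠DSW = 65.1°, so SW runs at -11.6° + (180° − 65.1°) = 103.3° from the x-axis; with |SW| = 19.6, W = S + 19.6·(cos 103.3°, sin 103.3°) = (31.74, 11.63). SW is perpendicular to WB; with |WB| = 12.3 on the left of SW, B = W + 12.3·(-0.9732, -0.2300) = (19.77, 8.805). So B.y = 8.805.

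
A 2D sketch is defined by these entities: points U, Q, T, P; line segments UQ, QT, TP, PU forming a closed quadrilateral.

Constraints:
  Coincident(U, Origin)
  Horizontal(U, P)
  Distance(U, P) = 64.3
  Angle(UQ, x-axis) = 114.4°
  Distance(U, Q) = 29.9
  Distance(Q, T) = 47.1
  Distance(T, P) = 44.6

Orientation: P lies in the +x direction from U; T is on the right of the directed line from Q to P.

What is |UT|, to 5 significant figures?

21.331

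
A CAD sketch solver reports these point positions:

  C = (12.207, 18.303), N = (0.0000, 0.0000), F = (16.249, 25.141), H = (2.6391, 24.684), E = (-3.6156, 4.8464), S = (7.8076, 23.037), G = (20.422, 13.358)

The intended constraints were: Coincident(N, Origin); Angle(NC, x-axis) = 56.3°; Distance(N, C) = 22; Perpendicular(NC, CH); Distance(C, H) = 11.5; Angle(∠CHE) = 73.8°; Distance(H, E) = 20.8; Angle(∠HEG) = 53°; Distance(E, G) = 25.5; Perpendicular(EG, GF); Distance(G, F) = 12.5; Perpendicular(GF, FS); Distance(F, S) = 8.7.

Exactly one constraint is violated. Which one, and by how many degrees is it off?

Perpendicular(GF, FS) — off by 5.51°.

N = (0.00, 0.00) ✓; NC at 56.30° ✓; |NC| = 22.00 ✓; ∠(NC, CH) = 90.00° ✓; |CH| = 11.50 ✓; ∠CHE = 73.80° ✓; |HE| = 20.80 ✓; ∠HEG = 53.00° ✓; |EG| = 25.50 ✓; ∠(EG, GF) = 90.00° ✓; |GF| = 12.50 ✓; ∠(GF, FS) = 84.49° ✗; |FS| = 8.700 ✓.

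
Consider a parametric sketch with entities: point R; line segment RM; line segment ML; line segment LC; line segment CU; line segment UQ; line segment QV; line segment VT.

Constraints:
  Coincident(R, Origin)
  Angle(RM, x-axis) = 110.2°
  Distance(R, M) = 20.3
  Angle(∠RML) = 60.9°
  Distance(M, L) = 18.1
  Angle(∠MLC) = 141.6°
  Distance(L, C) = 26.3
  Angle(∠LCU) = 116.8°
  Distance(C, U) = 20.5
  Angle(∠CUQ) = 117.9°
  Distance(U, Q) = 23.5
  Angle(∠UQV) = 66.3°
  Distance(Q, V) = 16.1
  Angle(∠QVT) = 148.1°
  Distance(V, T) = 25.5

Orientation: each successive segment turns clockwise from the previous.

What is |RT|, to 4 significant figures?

22.90

∠UQV = 66.3° gives QV at 73.70° from the x-axis; with |QV| = 16.1, V = (2.743, -9.853). ∠QVT = 148.1° gives VT at 41.80° from the x-axis; with |VT| = 25.5, T = (21.75, 7.144). Then |RT| = |T − R| = 22.90.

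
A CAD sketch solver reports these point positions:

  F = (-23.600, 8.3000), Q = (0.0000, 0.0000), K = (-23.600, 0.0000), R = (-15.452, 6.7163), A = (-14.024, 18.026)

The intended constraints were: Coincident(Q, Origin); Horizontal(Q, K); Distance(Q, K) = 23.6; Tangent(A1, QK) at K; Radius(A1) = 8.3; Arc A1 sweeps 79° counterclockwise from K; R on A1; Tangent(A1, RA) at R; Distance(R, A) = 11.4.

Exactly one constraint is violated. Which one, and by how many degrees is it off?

Tangent(A1, RA) at R — off by 3.80°.

Q = (0.00, 0.00) ✓; Q.y = 0.00, K.y = 0.00 ✓; |QK| = 23.60 ✓; ∠(FK, KQ) = 90.00° ✓; |FK| = 8.300 ✓; bearing(F→R) − bearing(F→K) = 79.00° ✓; |FR| = 8.300 ✓; ∠(FR, RA) = 86.20° ✗; |RA| = 11.40 ✓.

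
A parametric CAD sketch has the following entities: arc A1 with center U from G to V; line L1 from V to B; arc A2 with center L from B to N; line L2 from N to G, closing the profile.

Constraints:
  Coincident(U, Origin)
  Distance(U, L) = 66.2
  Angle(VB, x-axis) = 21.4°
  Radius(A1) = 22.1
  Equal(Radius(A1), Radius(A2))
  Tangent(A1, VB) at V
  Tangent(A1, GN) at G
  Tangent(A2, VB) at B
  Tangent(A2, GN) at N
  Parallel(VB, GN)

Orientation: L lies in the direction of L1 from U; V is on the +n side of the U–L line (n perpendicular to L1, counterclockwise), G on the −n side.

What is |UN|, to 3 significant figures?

69.8

The slot axis is L1's direction at 21.4°, so u = (cos 21.4°, sin 21.4°) = (0.931, 0.365) and n = (−sin 21.4°, cos 21.4°) = (-0.365, 0.931). U is at the origin and L lies 66.2 along u from U, so L = 66.2·u = (61.6, 24.2). Tangency of A1 to both parallel lines with radius 22.1 puts V and G at U ± 22.1·n: V = (-8.06, 20.6), G = (8.06, -20.6). Equal radii place B and N the same way about L: B = L + 22.1·n = (53.6, 44.7), N = L − 22.1·n = (69.7, 3.58). Then |UN| = |N − U| = 69.8.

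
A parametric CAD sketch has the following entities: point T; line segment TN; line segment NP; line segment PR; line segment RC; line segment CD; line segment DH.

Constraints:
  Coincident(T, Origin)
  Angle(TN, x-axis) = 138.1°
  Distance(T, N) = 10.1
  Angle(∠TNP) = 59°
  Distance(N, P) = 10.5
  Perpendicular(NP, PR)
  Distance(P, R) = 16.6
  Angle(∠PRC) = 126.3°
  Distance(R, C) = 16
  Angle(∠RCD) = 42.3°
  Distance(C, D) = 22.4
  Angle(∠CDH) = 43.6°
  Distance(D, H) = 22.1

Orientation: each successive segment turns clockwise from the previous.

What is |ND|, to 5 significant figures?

4.5889

T is at the origin; TN runs at 138.1° with length 10.1, so N = (-7.5175, 6.7451). ∠TNP = 59.0° gives NP at 17.100° from the x-axis; with |NP| = 10.5, P = (2.5183, 9.8325). NP ⟂ PR, so PR runs at -72.900°; with |PR| = 16.6, R = (7.3993, -6.0336). ∠PRC = 126.3° gives RC at -126.60° from the x-axis; with |RC| = 16.0, C = (-2.1402, -18.879). ∠RCD = 42.3° gives CD at 95.700° from the x-axis; with |CD| = 22.4, D = (-4.3650, 3.4105). Then |ND| = |D − N| = 4.5889.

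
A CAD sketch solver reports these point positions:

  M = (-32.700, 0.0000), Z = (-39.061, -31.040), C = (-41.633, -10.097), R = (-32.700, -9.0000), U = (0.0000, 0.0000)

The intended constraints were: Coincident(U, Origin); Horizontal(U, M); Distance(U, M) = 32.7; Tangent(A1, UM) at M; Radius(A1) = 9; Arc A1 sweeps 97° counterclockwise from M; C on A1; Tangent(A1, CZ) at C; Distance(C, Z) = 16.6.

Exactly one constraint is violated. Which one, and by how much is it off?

Distance(C, Z) = 16.6 — off by 4.50.

U = (0.00, 0.00) ✓; U.y = 0.00, M.y = 0.00 ✓; |UM| = 32.70 ✓; ∠(RM, MU) = 90.00° ✓; |RM| = 9.000 ✓; bearing(R→C) − bearing(R→M) = 97.00° ✓; |RC| = 9.000 ✓; ∠(RC, CZ) = 90.00° ✓; |CZ| = 21.10 ✗.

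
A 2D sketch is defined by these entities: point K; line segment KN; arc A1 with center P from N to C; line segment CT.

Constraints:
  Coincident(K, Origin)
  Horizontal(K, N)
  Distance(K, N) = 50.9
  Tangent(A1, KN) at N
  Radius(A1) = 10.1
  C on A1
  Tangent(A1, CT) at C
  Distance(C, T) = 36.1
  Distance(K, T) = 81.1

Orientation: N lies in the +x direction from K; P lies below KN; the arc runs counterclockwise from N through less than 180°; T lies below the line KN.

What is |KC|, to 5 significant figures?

46.870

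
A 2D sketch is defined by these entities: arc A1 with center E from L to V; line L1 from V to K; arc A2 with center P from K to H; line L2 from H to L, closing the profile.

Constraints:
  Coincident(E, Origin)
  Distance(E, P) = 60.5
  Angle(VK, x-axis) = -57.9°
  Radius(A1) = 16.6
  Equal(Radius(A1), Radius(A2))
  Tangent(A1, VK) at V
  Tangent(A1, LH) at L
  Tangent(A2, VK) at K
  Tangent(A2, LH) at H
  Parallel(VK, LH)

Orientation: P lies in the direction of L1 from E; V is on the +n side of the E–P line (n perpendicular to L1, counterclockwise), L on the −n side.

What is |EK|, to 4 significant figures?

62.74

Tangency of A1 to both parallel lines with radius 16.6 puts V and L at E ± 16.6·n: V = (14.06, 8.821), L = (-14.06, -8.821). Equal radii place K and H the same way about P: K = P + 16.6·n = (46.21, -42.43), H = P − 16.6·n = (18.09, -60.07). Then |EK| = |K − E| = 62.74.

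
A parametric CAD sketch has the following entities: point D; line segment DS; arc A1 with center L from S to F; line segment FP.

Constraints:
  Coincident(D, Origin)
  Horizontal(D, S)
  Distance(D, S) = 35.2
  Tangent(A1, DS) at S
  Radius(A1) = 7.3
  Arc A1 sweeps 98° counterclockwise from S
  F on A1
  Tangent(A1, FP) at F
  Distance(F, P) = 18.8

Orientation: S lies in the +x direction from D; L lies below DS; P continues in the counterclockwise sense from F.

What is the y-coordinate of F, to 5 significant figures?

-8.3160

D is at the origin; DS is horizontal with |DS| = 35.2 and S on the +x side, so S = (35.200, 0.0000). The tangent condition forces LS to be normal to DS, so L = S + (0, -7.3) = (35.200, -7.3000). On A1, S sits at bearing 90° from L; a 98° counterclockwise sweep puts F at bearing 188°, so F = L + 7.3·(cos 188°, sin 188°) = (27.971, -8.3160). So F.y = -8.3160.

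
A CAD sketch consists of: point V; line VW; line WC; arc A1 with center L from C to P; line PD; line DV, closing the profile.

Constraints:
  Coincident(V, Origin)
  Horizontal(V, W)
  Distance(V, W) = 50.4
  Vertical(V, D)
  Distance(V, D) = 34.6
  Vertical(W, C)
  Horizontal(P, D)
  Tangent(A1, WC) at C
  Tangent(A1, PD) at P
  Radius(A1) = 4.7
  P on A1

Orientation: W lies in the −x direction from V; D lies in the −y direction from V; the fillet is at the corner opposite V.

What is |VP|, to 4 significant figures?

57.32

V is at the origin; VW is horizontal with |VW| = 50.4 and W on the −x side, so W = (-50.40, 0.000). V and D share the same x with |VD| = 34.6 and D on the −y side, so D = (0.000, -34.60). The virtual corner opposite V is at (-50.40, -34.60). Since A1 is tangent to WC there, LC ⟂ WC and tangency of A1 to PD means the radius LP is perpendicular to PD, with radius 4.7, so the center L sits 4.7 in from both sides at L = (-45.70, -29.90). That places the tangent points at C = (-50.40, -29.90) on WC and P = (-45.70, -34.60) on PD. Then |VP| = |P − V| = 57.32.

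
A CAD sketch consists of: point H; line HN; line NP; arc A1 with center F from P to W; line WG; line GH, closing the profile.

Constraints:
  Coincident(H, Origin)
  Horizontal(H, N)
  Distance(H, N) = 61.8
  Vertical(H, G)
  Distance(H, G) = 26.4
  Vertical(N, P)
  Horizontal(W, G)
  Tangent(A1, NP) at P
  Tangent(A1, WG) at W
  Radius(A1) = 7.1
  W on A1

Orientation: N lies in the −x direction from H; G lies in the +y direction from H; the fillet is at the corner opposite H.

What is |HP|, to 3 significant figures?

64.7

H is at the origin; HN is horizontal with |HN| = 61.8 and N on the −x side, so N = (-61.8, 0.00). HG is vertical with |HG| = 26.4 and G on the +y side, so G = (0.00, 26.4). The virtual corner opposite H is at (-61.8, 26.4). The tangent condition forces FP to be normal to NP and tangency of A1 to WG means the radius FW is perpendicular to WG, with radius 7.1, so the center F sits 7.1 in from both sides at F = (-54.7, 19.3). That places the tangent points at P = (-61.8, 19.3) on NP and W = (-54.7, 26.4) on WG. Then |HP| = |P − H| = 64.7.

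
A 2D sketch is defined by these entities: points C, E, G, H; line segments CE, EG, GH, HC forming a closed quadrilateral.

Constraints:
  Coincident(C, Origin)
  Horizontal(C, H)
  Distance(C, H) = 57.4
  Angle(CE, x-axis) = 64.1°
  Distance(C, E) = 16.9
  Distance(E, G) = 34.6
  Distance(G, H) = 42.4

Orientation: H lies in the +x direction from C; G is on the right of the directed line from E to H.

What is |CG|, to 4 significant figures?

25.64

Checks: |EG| = 34.60 ✓; |GH| = 42.40 ✓.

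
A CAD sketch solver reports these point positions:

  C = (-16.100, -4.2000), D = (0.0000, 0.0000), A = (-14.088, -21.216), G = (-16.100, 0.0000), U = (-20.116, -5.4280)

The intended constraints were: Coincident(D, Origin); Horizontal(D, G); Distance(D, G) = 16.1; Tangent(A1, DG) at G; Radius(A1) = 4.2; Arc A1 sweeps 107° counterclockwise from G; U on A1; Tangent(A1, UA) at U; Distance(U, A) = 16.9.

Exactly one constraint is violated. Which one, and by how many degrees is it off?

Tangent(A1, UA) at U — off by 3.89°.

D = (0.00, 0.00) ✓; D.y = 0.00, G.y = 0.00 ✓; |DG| = 16.10 ✓; ∠(CG, GD) = 90.00° ✓; |CG| = 4.200 ✓; bearing(C→U) − bearing(C→G) = 107.0° ✓; |CU| = 4.200 ✓; ∠(CU, UA) = 86.11° ✗; |UA| = 16.90 ✓.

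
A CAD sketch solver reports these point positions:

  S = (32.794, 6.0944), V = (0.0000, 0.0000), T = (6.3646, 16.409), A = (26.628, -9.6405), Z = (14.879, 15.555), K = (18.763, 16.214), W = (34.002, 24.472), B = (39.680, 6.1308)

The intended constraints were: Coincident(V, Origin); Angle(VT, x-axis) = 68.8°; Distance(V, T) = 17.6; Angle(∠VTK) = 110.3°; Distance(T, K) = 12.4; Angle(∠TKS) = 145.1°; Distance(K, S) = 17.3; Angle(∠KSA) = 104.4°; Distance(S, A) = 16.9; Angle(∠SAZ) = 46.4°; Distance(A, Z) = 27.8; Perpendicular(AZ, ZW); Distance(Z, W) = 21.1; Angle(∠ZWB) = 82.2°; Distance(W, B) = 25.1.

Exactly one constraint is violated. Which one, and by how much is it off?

Distance(W, B) = 25.1 — off by 5.90.

V = (0.00, 0.00) ✓; VT at 68.80° ✓; |VT| = 17.60 ✓; ∠VTK = 110.3° ✓; |TK| = 12.40 ✓; ∠TKS = 145.1° ✓; |KS| = 17.30 ✓; ∠KSA = 104.4° ✓; |SA| = 16.90 ✓; ∠SAZ = 46.40° ✓; |AZ| = 27.80 ✓; ∠(AZ, ZW) = 90.00° ✓; |ZW| = 21.10 ✓; ∠ZWB = 82.20° ✓; |WB| = 19.20 ✗.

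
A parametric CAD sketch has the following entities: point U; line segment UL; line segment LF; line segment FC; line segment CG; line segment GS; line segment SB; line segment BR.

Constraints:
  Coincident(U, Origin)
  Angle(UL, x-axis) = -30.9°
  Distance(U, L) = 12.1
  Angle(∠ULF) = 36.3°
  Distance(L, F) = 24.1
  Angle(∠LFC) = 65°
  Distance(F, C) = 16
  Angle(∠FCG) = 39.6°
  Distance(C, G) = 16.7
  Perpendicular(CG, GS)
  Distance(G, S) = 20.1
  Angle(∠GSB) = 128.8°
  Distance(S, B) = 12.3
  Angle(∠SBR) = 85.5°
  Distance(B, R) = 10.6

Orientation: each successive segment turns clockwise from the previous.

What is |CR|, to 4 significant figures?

19.08

∠GSB = 128.8° gives SB at 148.8° from the x-axis; with |SB| = 12.3, B = (-31.94, -9.605). ∠SBR = 85.5° gives BR at 54.30° from the x-axis; with |BR| = 10.6, R = (-25.75, -0.9966). Then |CR| = |R − C| = 19.08.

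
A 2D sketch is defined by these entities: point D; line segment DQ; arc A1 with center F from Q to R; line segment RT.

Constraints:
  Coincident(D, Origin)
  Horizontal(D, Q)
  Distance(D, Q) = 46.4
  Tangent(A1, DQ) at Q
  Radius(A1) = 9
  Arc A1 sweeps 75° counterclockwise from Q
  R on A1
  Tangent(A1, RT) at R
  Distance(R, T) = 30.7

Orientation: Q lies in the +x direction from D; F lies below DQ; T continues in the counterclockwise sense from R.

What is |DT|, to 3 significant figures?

47.0

D is at the origin; D and Q share the same y with |DQ| = 46.4 and Q on the +x side, so Q = (46.4, 0.00). The tangent condition forces FQ to be normal to DQ, so F = Q + (0, -9) = (46.4, -9.00). On A1, Q sits at bearing 90° from F; a 75° counterclockwise sweep puts R at bearing 165°, so R = F + 9.0·(cos 165°, sin 165°) = (37.7, -6.67). Tangency of A1 to RT means the radius FR is perpendicular to RT, so RT runs along (−sin 165°, cos 165°); with |RT| = 30.7, T = (29.8, -36.3). Then |DT| = |T − D| = 47.0.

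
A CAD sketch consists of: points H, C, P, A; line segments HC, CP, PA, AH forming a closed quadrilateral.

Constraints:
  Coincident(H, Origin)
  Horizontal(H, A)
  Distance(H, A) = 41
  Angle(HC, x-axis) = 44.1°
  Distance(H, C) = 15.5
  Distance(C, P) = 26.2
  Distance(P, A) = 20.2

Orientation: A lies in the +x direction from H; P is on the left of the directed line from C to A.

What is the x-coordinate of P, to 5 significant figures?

35.830

Checks: |CP| = 26.20 ✓; |PA| = 20.20 ✓.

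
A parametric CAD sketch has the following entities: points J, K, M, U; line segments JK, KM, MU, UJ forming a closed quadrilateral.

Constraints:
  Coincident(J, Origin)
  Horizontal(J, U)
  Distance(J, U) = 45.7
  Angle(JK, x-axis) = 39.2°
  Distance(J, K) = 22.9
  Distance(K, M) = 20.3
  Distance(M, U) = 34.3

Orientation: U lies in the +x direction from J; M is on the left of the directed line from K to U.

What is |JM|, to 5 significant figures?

42.914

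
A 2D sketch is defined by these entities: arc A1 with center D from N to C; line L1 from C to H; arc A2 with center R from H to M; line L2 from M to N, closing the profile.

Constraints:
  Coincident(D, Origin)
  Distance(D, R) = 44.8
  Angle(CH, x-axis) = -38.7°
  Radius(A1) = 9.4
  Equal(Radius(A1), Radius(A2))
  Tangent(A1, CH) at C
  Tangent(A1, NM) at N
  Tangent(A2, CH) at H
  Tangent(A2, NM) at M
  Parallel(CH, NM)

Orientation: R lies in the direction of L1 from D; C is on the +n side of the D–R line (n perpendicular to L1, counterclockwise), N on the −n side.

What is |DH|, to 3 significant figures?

45.8

Tangency of A1 to both parallel lines with radius 9.4 puts C and N at D ± 9.4·n: C = (5.88, 7.34), N = (-5.88, -7.34). Equal radii place H and M the same way about R: H = R + 9.4·n = (40.8, -20.7), M = R − 9.4·n = (29.1, -35.3). Then |DH| = |H − D| = 45.8.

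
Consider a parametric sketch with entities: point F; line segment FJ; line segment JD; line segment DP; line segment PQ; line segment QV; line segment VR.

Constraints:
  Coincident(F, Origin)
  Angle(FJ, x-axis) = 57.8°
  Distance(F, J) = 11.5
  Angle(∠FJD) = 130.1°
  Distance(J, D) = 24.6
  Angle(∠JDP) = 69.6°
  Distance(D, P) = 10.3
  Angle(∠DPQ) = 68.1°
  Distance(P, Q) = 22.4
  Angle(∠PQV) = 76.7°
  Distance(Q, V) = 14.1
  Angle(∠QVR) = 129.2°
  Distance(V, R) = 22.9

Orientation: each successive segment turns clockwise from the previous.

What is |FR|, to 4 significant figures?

48.09

F is at the origin; FJ runs at 57.8° with length 11.5, so J = (6.128, 9.731). ∠FJD = 130.1° gives JD at 7.900° from the x-axis; with |JD| = 24.6, D = (30.49, 13.11). ∠JDP = 69.6° gives DP at -102.5° from the x-axis; with |DP| = 10.3, P = (28.27, 3.057). ∠DPQ = 68.1° gives PQ at 145.6° from the x-axis; with |PQ| = 22.4, Q = (9.783, 15.71). ∠PQV = 76.7° gives QV at 42.30° from the x-axis; with |QV| = 14.1, V = (20.21, 25.20). ∠QVR = 129.2° gives VR at -8.500° from the x-axis; with |VR| = 22.9, R = (42.86, 21.82). Then |FR| = |R − F| = 48.09.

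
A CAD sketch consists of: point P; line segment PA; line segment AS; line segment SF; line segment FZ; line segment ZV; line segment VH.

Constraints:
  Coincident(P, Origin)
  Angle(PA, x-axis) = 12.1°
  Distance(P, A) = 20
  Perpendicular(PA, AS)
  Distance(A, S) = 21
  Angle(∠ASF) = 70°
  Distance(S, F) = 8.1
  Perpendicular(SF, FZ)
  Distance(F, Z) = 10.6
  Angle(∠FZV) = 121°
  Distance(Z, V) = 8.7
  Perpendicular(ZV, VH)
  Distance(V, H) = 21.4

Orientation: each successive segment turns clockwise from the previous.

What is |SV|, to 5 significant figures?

15.095

P is at the origin; PA runs at 12.1° with length 20.0, so A = (19.556, 4.1924). PA ⟂ AS, so AS runs at -77.900°; with |AS| = 21.0, S = (23.958, -16.341). ∠ASF = 70.0° gives SF at 172.10° from the x-axis; with |SF| = 8.1, F = (15.935, -15.228). SF ⟂ FZ, so FZ runs at 82.100°; with |FZ| = 10.6, Z = (17.391, -4.7284). ∠FZV = 121.0° gives ZV at 23.100° from the x-axis; with |ZV| = 8.7, V = (25.394, -1.3150). Then |SV| = |V − S| = 15.095.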